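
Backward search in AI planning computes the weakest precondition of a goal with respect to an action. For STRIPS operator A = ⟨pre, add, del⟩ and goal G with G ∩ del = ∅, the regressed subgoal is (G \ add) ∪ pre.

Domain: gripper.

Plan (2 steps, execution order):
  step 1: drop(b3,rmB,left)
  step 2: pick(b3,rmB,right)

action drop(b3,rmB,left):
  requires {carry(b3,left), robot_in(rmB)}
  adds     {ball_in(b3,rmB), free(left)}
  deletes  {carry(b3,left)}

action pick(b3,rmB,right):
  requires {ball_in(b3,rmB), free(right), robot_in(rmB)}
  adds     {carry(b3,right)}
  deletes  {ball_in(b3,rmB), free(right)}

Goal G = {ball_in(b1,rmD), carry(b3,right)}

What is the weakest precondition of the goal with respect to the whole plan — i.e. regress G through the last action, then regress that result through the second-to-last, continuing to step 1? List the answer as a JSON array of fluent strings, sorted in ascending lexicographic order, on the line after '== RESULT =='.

Work backward from the goal:
  through step 2 (pick(b3,rmB,right)): drop {carry(b3,right)}, keep {ball_in(b1,rmD)}, require {ball_in(b3,rmB), free(right), robot_in(rmB)}
    → {ball_in(b1,rmD), ball_in(b3,rmB), free(right), robot_in(rmB)}
  through step 1 (drop(b3,rmB,left)): drop {ball_in(b3,rmB)}, keep {ball_in(b1,rmD), free(right), robot_in(rmB)}, require {carry(b3,left), robot_in(rmB)}
    → {ball_in(b1,rmD), carry(b3,left), free(right), robot_in(rmB)}

== RESULT ==
["ball_in(b1,rmD)", "carry(b3,left)", "free(right)", "robot_in(rmB)"]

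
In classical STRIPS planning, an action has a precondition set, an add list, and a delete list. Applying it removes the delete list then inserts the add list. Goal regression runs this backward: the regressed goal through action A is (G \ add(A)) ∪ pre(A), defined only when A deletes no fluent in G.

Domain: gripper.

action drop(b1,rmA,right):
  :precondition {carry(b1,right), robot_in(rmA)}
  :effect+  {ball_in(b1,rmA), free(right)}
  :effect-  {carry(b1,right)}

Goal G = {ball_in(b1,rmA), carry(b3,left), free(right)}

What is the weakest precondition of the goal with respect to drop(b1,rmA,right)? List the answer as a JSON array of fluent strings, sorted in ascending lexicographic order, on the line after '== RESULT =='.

Regress:
  G ∩ del = {}  (empty — regression defined)
  G \ add = {ball_in(b1,rmA), carry(b3,left), free(right)} \ {ball_in(b1,rmA), free(right)} = {carry(b3,left)}
  ∪ pre   = {carry(b3,left)} ∪ {carry(b1,right), robot_in(rmA)}
          = {carry(b1,right), carry(b3,left), robot_in(rmA)}

== RESULT ==
["carry(b1,right)", "carry(b3,left)", "robot_in(rmA)"]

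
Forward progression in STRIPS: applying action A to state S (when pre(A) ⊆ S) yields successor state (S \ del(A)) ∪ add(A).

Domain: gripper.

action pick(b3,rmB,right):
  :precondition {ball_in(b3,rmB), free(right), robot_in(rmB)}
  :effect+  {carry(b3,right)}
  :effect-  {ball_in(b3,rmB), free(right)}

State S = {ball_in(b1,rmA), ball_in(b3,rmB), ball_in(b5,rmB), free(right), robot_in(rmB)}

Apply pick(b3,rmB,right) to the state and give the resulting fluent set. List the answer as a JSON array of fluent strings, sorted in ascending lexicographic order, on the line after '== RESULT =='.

Compute (S \ del) ∪ add:
  pre ⊆ S: {ball_in(b3,rmB), free(right), robot_in(rmB)} ⊆ S  — applicable
  S \ del = {ball_in(b1,rmA), ball_in(b5,rmB), robot_in(rmB)}
  ∪ add   = {ball_in(b1,rmA), ball_in(b5,rmB), carry(b3,right), robot_in(rmB)}

== RESULT ==
["ball_in(b1,rmA)", "ball_in(b5,rmB)", "carry(b3,right)", "robot_in(rmB)"]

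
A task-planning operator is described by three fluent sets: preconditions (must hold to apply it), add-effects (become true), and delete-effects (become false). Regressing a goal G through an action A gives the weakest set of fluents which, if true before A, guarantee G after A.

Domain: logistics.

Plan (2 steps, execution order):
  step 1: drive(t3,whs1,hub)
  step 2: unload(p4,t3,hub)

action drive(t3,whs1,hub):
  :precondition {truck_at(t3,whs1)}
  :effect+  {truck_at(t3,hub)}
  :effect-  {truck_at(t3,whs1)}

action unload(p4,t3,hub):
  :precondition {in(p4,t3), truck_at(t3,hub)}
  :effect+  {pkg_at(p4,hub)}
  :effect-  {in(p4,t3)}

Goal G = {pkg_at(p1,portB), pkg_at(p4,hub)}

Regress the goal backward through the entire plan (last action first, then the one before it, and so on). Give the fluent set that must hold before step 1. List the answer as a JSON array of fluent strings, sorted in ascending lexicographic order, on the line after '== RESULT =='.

Work backward from the goal:
  through step 2 (unload(p4,t3,hub)): drop {pkg_at(p4,hub)}, keep {pkg_at(p1,portB)}, require {in(p4,t3), truck_at(t3,hub)}
    → {in(p4,t3), pkg_at(p1,portB), truck_at(t3,hub)}
  through step 1 (drive(t3,whs1,hub)): drop {truck_at(t3,hub)}, keep {in(p4,t3), pkg_at(p1,portB)}, require {truck_at(t3,whs1)}
    → {in(p4,t3), pkg_at(p1,portB), truck_at(t3,whs1)}

== RESULT ==
["in(p4,t3)", "pkg_at(p1,portB)", "truck_at(t3,whs1)"]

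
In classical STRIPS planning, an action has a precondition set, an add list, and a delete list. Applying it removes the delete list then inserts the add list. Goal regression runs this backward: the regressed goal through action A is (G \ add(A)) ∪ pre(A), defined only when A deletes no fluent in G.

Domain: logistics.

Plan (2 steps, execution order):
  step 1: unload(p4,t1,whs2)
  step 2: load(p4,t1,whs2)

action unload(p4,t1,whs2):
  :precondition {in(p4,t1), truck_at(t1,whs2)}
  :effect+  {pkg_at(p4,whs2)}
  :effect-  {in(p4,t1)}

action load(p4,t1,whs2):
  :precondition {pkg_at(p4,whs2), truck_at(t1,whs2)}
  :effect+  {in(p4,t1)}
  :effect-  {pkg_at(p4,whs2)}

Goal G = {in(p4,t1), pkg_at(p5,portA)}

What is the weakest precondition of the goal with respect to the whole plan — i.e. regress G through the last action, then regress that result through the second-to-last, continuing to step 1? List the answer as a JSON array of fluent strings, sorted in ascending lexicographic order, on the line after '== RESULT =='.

Regress step by step:
  through step 2 (load(p4,t1,whs2)): drop {in(p4,t1)}, keep {pkg_at(p5,portA)}, require {pkg_at(p4,whs2), truck_at(t1,whs2)}
    → {pkg_at(p4,whs2), pkg_at(p5,portA), truck_at(t1,whs2)}
  through step 1 (unload(p4,t1,whs2)): drop {pkg_at(p4,whs2)}, keep {pkg_at(p5,portA), truck_at(t1,whs2)}, require {in(p4,t1), truck_at(t1,whs2)}
    → {in(p4,t1), pkg_at(p5,portA), truck_at(t1,whs2)}

== RESULT ==
["in(p4,t1)", "pkg_at(p5,portA)", "truck_at(t1,whs2)"]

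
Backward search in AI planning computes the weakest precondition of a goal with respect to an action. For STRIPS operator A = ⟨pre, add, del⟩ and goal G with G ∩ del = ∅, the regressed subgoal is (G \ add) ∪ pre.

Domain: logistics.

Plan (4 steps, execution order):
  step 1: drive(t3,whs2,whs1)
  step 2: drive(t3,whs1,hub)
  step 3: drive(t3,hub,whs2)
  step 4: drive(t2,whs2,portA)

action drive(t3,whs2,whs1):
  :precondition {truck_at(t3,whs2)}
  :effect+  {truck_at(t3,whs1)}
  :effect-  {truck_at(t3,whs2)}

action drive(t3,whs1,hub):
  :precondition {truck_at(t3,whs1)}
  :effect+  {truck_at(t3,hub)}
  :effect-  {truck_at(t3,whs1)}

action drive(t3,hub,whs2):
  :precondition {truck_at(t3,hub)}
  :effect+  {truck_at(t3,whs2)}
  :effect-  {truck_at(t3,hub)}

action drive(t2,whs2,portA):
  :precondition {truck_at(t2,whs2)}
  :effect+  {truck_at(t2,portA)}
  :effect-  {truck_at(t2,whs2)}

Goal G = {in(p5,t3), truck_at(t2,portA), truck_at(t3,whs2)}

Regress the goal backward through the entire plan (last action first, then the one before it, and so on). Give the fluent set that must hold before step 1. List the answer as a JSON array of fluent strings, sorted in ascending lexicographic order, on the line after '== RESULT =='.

Work backward from the goal:
  through step 4 (drive(t2,whs2,portA)): drop {truck_at(t2,portA)}, keep {in(p5,t3), truck_at(t3,whs2)}, require {truck_at(t2,whs2)}
    → {in(p5,t3), truck_at(t2,whs2), truck_at(t3,whs2)}
  through step 3 (drive(t3,hub,whs2)): drop {truck_at(t3,whs2)}, keep {in(p5,t3), truck_at(t2,whs2)}, require {truck_at(t3,hub)}
    → {in(p5,t3), truck_at(t2,whs2), truck_at(t3,hub)}
  through step 2 (drive(t3,whs1,hub)): drop {truck_at(t3,hub)}, keep {in(p5,t3), truck_at(t2,whs2)}, require {truck_at(t3,whs1)}
    → {in(p5,t3), truck_at(t2,whs2), truck_at(t3,whs1)}
  through step 1 (drive(t3,whs2,whs1)): drop {truck_at(t3,whs1)}, keep {in(p5,t3), truck_at(t2,whs2)}, require {truck_at(t3,whs2)}
    → {in(p5,t3), truck_at(t2,whs2), truck_at(t3,whs2)}

== RESULT ==
["in(p5,t3)", "truck_at(t2,whs2)", "truck_at(t3,whs2)"]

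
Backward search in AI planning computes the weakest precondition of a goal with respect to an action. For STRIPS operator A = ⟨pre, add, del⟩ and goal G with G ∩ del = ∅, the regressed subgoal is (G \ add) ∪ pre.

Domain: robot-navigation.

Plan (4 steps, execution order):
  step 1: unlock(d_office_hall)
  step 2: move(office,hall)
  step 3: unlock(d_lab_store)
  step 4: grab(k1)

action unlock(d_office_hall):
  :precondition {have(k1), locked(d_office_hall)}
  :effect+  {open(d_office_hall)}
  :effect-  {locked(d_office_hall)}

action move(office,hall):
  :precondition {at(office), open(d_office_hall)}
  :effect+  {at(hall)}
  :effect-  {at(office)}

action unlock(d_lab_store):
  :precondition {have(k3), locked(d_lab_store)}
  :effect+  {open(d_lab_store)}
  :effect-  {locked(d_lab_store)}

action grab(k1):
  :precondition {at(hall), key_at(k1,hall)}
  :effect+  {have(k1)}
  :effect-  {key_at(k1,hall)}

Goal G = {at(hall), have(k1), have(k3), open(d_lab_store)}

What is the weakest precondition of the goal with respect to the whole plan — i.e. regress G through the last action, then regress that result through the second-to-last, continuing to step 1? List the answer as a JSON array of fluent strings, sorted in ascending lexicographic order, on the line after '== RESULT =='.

Work backward from the goal:
  through step 4 (grab(k1)): drop {have(k1)}, keep {at(hall), have(k3), open(d_lab_store)}, require {at(hall), key_at(k1,hall)}
    → {at(hall), have(k3), key_at(k1,hall), open(d_lab_store)}
  through step 3 (unlock(d_lab_store)): drop {open(d_lab_store)}, keep {at(hall), have(k3), key_at(k1,hall)}, require {have(k3), locked(d_lab_store)}
    → {at(hall), have(k3), key_at(k1,hall), locked(d_lab_store)}
  through step 2 (move(office,hall)): drop {at(hall)}, keep {have(k3), key_at(k1,hall), locked(d_lab_store)}, require {at(office), open(d_office_hall)}
    → {at(office), have(k3), key_at(k1,hall), locked(d_lab_store), open(d_office_hall)}
  through step 1 (unlock(d_office_hall)): drop {open(d_office_hall)}, keep {at(office), have(k3), key_at(k1,hall), locked(d_lab_store)}, require {have(k1), locked(d_office_hall)}
    → {at(office), have(k1), have(k3), key_at(k1,hall), locked(d_lab_store), locked(d_office_hall)}

== RESULT ==
["at(office)", "have(k1)", "have(k3)", "key_at(k1,hall)", "locked(d_lab_store)", "locked(d_office_hall)"]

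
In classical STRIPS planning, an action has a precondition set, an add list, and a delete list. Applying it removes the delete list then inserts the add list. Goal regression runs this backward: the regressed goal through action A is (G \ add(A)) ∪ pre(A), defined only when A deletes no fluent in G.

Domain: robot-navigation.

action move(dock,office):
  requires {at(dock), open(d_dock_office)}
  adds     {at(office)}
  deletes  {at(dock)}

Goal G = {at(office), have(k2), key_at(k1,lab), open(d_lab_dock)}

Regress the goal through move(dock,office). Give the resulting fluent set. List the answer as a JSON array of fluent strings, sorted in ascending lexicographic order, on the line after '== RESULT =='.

Regress:
  G ∩ del = {}  (empty — regression defined)
  G \ add = {at(office), have(k2), key_at(k1,lab), open(d_lab_dock)} \ {at(office)} = {have(k2), key_at(k1,lab), open(d_lab_dock)}
  ∪ pre   = {have(k2), key_at(k1,lab), open(d_lab_dock)} ∪ {at(dock), open(d_dock_office)}
          = {at(dock), have(k2), key_at(k1,lab), open(d_dock_office), open(d_lab_dock)}

== RESULT ==
["at(dock)", "have(k2)", "key_at(k1,lab)", "open(d_dock_office)", "open(d_lab_dock)"]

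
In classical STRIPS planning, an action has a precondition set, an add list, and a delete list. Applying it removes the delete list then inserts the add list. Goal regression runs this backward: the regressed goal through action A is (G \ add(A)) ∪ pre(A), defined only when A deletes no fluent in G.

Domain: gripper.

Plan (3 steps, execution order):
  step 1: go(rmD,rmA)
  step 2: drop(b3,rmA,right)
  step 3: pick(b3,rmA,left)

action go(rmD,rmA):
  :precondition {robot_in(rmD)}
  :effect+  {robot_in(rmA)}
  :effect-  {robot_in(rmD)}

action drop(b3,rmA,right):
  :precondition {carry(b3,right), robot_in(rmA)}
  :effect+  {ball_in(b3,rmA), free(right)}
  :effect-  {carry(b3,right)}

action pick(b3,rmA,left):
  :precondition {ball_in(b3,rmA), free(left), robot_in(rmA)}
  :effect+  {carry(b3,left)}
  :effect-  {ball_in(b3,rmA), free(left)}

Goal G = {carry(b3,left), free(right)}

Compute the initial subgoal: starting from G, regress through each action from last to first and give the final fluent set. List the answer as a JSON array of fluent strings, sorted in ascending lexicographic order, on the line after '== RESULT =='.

Work backward from the goal:
  through step 3 (pick(b3,rmA,left)): drop {carry(b3,left)}, keep {free(right)}, require {ball_in(b3,rmA), free(left), robot_in(rmA)}
    → {ball_in(b3,rmA), free(left), free(right), robot_in(rmA)}
  through step 2 (drop(b3,rmA,right)): drop {ball_in(b3,rmA), free(right)}, keep {free(left), robot_in(rmA)}, require {carry(b3,right), robot_in(rmA)}
    → {carry(b3,right), free(left), robot_in(rmA)}
  through step 1 (go(rmD,rmA)): drop {robot_in(rmA)}, keep {carry(b3,right), free(left)}, require {robot_in(rmD)}
    → {carry(b3,right), free(left), robot_in(rmD)}

== RESULT ==
["carry(b3,right)", "free(left)", "robot_in(rmD)"]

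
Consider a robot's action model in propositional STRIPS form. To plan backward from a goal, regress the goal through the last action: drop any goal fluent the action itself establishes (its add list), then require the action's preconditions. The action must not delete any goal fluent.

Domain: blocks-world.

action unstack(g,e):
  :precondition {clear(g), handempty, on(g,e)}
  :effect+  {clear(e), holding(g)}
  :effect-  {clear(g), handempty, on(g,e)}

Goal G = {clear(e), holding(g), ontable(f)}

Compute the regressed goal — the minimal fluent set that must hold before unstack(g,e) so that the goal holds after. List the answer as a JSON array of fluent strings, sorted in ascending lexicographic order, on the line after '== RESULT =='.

Compute (G \ add) ∪ pre:
  G ∩ del = {}  (empty — regression defined)
  G \ add = {clear(e), holding(g), ontable(f)} \ {clear(e), holding(g)} = {ontable(f)}
  ∪ pre   = {ontable(f)} ∪ {clear(g), handempty, on(g,e)}
          = {clear(g), handempty, on(g,e), ontable(f)}

== RESULT ==
["clear(g)", "handempty", "on(g,e)", "ontable(f)"]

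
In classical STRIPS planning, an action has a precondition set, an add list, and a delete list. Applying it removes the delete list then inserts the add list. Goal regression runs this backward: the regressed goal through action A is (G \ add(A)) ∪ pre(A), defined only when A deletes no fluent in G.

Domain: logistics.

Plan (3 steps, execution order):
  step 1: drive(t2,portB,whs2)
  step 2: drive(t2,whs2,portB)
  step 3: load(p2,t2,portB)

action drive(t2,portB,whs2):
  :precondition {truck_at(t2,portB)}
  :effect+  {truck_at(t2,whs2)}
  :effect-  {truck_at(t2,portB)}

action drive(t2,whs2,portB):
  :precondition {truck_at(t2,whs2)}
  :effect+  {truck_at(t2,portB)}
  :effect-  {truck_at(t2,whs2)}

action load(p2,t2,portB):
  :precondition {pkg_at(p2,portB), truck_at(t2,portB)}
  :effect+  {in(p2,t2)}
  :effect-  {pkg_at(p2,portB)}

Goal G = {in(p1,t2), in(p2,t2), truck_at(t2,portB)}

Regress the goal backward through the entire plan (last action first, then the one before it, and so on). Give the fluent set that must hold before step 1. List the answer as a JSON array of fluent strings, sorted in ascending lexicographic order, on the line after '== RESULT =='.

Regress step by step:
  through step 3 (load(p2,t2,portB)): drop {in(p2,t2)}, keep {in(p1,t2), truck_at(t2,portB)}, require {pkg_at(p2,portB), truck_at(t2,portB)}
    → {in(p1,t2), pkg_at(p2,portB), truck_at(t2,portB)}
  through step 2 (drive(t2,whs2,portB)): drop {truck_at(t2,portB)}, keep {in(p1,t2), pkg_at(p2,portB)}, require {truck_at(t2,whs2)}
    → {in(p1,t2), pkg_at(p2,portB), truck_at(t2,whs2)}
  through step 1 (drive(t2,portB,whs2)): drop {truck_at(t2,whs2)}, keep {in(p1,t2), pkg_at(p2,portB)}, require {truck_at(t2,portB)}
    → {in(p1,t2), pkg_at(p2,portB), truck_at(t2,portB)}

== RESULT ==
["in(p1,t2)", "pkg_at(p2,portB)", "truck_at(t2,portB)"]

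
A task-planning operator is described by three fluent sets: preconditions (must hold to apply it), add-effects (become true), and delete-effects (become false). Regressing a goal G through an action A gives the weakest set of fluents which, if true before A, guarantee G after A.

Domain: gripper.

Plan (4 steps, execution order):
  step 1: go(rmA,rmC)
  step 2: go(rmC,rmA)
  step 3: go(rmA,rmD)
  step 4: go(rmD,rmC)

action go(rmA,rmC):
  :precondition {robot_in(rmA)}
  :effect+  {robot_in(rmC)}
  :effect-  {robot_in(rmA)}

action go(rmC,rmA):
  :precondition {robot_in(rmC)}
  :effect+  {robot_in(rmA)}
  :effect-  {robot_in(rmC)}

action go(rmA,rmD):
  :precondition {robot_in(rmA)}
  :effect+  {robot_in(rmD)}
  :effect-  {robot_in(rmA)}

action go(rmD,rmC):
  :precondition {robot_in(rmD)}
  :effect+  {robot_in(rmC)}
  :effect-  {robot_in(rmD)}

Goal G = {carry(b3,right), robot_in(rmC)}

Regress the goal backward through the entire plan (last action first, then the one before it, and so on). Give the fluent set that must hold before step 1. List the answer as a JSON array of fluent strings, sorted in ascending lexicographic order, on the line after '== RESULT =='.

Work backward from the goal:
  through step 4 (go(rmD,rmC)): drop {robot_in(rmC)}, keep {carry(b3,right)}, require {robot_in(rmD)}
    → {carry(b3,right), robot_in(rmD)}
  through step 3 (go(rmA,rmD)): drop {robot_in(rmD)}, keep {carry(b3,right)}, require {robot_in(rmA)}
    → {carry(b3,right), robot_in(rmA)}
  through step 2 (go(rmC,rmA)): drop {robot_in(rmA)}, keep {carry(b3,right)}, require {robot_in(rmC)}
    → {carry(b3,right), robot_in(rmC)}
  through step 1 (go(rmA,rmC)): drop {robot_in(rmC)}, keep {carry(b3,right)}, require {robot_in(rmA)}
    → {carry(b3,right), robot_in(rmA)}

== RESULT ==
["carry(b3,right)", "robot_in(rmA)"]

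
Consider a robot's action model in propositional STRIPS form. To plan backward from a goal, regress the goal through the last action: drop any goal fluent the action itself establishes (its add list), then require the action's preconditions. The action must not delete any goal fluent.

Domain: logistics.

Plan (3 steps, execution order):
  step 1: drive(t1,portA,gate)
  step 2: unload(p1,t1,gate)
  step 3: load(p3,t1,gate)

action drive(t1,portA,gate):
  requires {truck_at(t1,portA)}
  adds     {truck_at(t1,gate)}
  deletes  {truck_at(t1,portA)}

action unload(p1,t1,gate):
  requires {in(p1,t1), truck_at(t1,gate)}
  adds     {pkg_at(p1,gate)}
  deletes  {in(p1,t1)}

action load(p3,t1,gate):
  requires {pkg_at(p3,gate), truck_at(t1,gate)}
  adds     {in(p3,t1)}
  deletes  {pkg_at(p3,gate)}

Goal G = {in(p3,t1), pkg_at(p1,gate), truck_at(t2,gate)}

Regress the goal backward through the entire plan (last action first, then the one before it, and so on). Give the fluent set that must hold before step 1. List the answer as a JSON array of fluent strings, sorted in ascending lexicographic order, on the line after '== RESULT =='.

Work backward from the goal:
  through step 3 (load(p3,t1,gate)): drop {in(p3,t1)}, keep {pkg_at(p1,gate), truck_at(t2,gate)}, require {pkg_at(p3,gate), truck_at(t1,gate)}
    → {pkg_at(p1,gate), pkg_at(p3,gate), truck_at(t1,gate), truck_at(t2,gate)}
  through step 2 (unload(p1,t1,gate)): drop {pkg_at(p1,gate)}, keep {pkg_at(p3,gate), truck_at(t1,gate), truck_at(t2,gate)}, require {in(p1,t1), truck_at(t1,gate)}
    → {in(p1,t1), pkg_at(p3,gate), truck_at(t1,gate), truck_at(t2,gate)}
  through step 1 (drive(t1,portA,gate)): drop {truck_at(t1,gate)}, keep {in(p1,t1), pkg_at(p3,gate), truck_at(t2,gate)}, require {truck_at(t1,portA)}
    → {in(p1,t1), pkg_at(p3,gate), truck_at(t1,portA), truck_at(t2,gate)}

== RESULT ==
["in(p1,t1)", "pkg_at(p3,gate)", "truck_at(t1,portA)", "truck_at(t2,gate)"]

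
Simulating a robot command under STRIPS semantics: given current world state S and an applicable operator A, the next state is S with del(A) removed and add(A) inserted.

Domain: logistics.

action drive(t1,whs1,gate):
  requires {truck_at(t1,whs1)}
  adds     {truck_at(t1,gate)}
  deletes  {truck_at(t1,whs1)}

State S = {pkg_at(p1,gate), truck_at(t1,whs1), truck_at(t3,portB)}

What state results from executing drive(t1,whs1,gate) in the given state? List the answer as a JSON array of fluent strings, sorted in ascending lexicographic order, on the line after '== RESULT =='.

Progress:
  pre ⊆ S: {truck_at(t1,whs1)} ⊆ S  — applicable
  S \ del = {pkg_at(p1,gate), truck_at(t3,portB)}
  ∪ add   = {pkg_at(p1,gate), truck_at(t1,gate), truck_at(t3,portB)}

== RESULT ==
["pkg_at(p1,gate)", "truck_at(t1,gate)", "truck_at(t3,portB)"]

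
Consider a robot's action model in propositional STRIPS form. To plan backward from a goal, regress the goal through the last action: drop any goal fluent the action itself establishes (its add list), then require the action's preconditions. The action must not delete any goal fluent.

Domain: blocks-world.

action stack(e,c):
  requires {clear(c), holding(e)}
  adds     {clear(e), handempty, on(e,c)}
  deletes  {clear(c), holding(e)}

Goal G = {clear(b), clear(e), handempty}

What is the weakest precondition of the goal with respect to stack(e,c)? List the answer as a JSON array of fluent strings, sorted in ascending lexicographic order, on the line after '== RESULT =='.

Compute (G \ add) ∪ pre:
  G ∩ del = {}  (empty — regression defined)
  G \ add = {clear(b), clear(e), handempty} \ {clear(e), handempty, on(e,c)} = {clear(b)}
  ∪ pre   = {clear(b)} ∪ {clear(c), holding(e)}
          = {clear(b), clear(c), holding(e)}

== RESULT ==
["clear(b)", "clear(c)", "holding(e)"]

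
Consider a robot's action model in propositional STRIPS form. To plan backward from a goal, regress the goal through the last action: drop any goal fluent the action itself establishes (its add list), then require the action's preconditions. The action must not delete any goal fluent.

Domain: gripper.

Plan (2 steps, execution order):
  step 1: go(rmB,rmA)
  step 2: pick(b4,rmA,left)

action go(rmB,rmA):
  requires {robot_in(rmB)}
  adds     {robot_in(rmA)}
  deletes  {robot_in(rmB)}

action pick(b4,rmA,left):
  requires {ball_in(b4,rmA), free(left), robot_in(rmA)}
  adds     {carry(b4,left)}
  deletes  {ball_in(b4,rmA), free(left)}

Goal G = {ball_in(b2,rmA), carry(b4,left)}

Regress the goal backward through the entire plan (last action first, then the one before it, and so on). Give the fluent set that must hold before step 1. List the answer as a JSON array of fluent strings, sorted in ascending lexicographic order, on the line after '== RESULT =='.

Regress step by step:
  through step 2 (pick(b4,rmA,left)): drop {carry(b4,left)}, keep {ball_in(b2,rmA)}, require {ball_in(b4,rmA), free(left), robot_in(rmA)}
    → {ball_in(b2,rmA), ball_in(b4,rmA), free(left), robot_in(rmA)}
  through step 1 (go(rmB,rmA)): drop {robot_in(rmA)}, keep {ball_in(b2,rmA), ball_in(b4,rmA), free(left)}, require {robot_in(rmB)}
    → {ball_in(b2,rmA), ball_in(b4,rmA), free(left), robot_in(rmB)}

== RESULT ==
["ball_in(b2,rmA)", "ball_in(b4,rmA)", "free(left)", "robot_in(rmB)"]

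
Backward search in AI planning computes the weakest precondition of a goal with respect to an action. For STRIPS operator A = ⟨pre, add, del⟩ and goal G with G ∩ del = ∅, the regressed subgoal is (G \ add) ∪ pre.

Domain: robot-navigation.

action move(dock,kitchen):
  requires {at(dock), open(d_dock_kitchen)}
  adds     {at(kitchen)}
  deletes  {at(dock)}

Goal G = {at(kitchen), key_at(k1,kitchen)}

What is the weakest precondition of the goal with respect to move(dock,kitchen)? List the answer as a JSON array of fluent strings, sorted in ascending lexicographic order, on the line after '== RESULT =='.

Regress:
  G ∩ del = {}  (empty — regression defined)
  G \ add = {at(kitchen), key_at(k1,kitchen)} \ {at(kitchen)} = {key_at(k1,kitchen)}
  ∪ pre   = {key_at(k1,kitchen)} ∪ {at(dock), open(d_dock_kitchen)}
          = {at(dock), key_at(k1,kitchen), open(d_dock_kitchen)}

== RESULT ==
["at(dock)", "key_at(k1,kitchen)", "open(d_dock_kitchen)"]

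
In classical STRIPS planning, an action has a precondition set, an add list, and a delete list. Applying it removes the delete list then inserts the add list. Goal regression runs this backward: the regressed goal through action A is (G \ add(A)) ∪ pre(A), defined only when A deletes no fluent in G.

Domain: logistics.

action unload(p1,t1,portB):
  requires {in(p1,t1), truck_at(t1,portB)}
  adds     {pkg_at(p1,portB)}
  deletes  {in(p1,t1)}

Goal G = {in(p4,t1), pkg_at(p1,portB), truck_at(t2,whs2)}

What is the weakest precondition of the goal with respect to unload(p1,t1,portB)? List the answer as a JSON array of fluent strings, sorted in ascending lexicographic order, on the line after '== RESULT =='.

Regress:
  G ∩ del = {}  (empty — regression defined)
  G \ add = {in(p4,t1), pkg_at(p1,portB), truck_at(t2,whs2)} \ {pkg_at(p1,portB)} = {in(p4,t1), truck_at(t2,whs2)}
  ∪ pre   = {in(p4,t1), truck_at(t2,whs2)} ∪ {in(p1,t1), truck_at(t1,portB)}
          = {in(p1,t1), in(p4,t1), truck_at(t1,portB), truck_at(t2,whs2)}

== RESULT ==
["in(p1,t1)", "in(p4,t1)", "truck_at(t1,portB)", "truck_at(t2,whs2)"]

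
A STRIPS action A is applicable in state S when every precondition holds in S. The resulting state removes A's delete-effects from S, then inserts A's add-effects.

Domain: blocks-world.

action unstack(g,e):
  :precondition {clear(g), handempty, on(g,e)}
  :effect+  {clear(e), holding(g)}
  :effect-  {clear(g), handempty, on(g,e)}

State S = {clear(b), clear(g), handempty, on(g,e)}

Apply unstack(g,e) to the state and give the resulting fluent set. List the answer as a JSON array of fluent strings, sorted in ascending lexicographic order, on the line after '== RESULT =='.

Compute (S \ del) ∪ add:
  pre ⊆ S: {clear(g), handempty, on(g,e)} ⊆ S  — applicable
  S \ del = {clear(b)}
  ∪ add   = {clear(b), clear(e), holding(g)}

== RESULT ==
["clear(b)", "clear(e)", "holding(g)"]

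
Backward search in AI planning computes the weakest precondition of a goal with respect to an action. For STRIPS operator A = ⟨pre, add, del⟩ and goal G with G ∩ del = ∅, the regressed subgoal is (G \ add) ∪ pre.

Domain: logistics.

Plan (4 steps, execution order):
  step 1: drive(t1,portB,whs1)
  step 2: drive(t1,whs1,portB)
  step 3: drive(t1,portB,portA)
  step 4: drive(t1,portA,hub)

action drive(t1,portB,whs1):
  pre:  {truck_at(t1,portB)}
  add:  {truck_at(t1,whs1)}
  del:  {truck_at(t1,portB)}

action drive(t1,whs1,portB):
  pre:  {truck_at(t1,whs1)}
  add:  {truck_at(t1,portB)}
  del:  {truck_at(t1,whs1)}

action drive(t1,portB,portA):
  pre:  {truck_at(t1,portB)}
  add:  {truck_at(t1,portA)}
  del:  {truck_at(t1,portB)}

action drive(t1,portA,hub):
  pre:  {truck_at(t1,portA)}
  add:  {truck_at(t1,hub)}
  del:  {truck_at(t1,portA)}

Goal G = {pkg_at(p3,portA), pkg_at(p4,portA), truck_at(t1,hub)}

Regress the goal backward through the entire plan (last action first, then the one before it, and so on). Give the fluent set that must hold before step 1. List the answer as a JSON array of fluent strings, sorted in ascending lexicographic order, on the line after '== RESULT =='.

Regress step by step:
  through step 4 (drive(t1,portA,hub)): drop {truck_at(t1,hub)}, keep {pkg_at(p3,portA), pkg_at(p4,portA)}, require {truck_at(t1,portA)}
    → {pkg_at(p3,portA), pkg_at(p4,portA), truck_at(t1,portA)}
  through step 3 (drive(t1,portB,portA)): drop {truck_at(t1,portA)}, keep {pkg_at(p3,portA), pkg_at(p4,portA)}, require {truck_at(t1,portB)}
    → {pkg_at(p3,portA), pkg_at(p4,portA), truck_at(t1,portB)}
  through step 2 (drive(t1,whs1,portB)): drop {truck_at(t1,portB)}, keep {pkg_at(p3,portA), pkg_at(p4,portA)}, require {truck_at(t1,whs1)}
    → {pkg_at(p3,portA), pkg_at(p4,portA), truck_at(t1,whs1)}
  through step 1 (drive(t1,portB,whs1)): drop {truck_at(t1,whs1)}, keep {pkg_at(p3,portA), pkg_at(p4,portA)}, require {truck_at(t1,portB)}
    → {pkg_at(p3,portA), pkg_at(p4,portA), truck_at(t1,portB)}

== RESULT ==
["pkg_at(p3,portA)", "pkg_at(p4,portA)", "truck_at(t1,portB)"]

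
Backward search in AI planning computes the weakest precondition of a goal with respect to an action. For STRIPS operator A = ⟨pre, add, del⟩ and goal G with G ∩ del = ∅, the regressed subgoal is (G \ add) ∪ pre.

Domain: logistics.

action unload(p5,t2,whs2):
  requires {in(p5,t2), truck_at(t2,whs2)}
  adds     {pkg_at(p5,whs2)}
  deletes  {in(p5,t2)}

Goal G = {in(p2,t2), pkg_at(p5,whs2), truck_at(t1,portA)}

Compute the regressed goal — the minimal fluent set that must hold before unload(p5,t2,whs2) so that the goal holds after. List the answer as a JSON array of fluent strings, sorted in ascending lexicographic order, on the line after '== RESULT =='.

Compute (G \ add) ∪ pre:
  G ∩ del = {}  (empty — regression defined)
  G \ add = {in(p2,t2), pkg_at(p5,whs2), truck_at(t1,portA)} \ {pkg_at(p5,whs2)} = {in(p2,t2), truck_at(t1,portA)}
  ∪ pre   = {in(p2,t2), truck_at(t1,portA)} ∪ {in(p5,t2), truck_at(t2,whs2)}
          = {in(p2,t2), in(p5,t2), truck_at(t1,portA), truck_at(t2,whs2)}

== RESULT ==
["in(p2,t2)", "in(p5,t2)", "truck_at(t1,portA)", "truck_at(t2,whs2)"]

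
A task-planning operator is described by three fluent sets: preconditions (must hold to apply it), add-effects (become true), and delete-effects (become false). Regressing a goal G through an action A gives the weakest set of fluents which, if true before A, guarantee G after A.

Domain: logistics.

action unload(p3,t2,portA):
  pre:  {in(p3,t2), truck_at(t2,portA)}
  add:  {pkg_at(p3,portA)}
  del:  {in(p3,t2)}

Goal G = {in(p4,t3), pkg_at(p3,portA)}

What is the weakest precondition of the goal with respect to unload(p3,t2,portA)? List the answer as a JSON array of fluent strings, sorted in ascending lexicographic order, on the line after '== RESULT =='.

Compute (G \ add) ∪ pre:
  G ∩ del = {}  (empty — regression defined)
  G \ add = {in(p4,t3), pkg_at(p3,portA)} \ {pkg_at(p3,portA)} = {in(p4,t3)}
  ∪ pre   = {in(p4,t3)} ∪ {in(p3,t2), truck_at(t2,portA)}
          = {in(p3,t2), in(p4,t3), truck_at(t2,portA)}

== RESULT ==
["in(p3,t2)", "in(p4,t3)", "truck_at(t2,portA)"]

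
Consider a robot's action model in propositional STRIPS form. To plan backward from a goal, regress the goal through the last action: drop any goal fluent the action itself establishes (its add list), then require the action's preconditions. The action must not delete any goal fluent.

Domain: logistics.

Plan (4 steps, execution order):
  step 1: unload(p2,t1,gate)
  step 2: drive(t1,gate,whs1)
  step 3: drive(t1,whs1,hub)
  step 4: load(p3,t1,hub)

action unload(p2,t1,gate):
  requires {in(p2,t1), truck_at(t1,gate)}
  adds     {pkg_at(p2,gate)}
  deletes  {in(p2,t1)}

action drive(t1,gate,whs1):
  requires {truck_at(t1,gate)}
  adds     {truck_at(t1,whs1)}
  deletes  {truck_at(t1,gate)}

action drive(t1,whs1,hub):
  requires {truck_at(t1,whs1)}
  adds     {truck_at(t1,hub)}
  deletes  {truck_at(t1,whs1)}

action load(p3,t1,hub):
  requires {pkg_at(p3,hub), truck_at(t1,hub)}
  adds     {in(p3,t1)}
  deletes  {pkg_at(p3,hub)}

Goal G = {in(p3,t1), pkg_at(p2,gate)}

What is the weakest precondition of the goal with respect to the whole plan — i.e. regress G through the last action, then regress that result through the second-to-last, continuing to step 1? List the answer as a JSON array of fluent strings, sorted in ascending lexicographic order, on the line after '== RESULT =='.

Work backward from the goal:
  through step 4 (load(p3,t1,hub)): drop {in(p3,t1)}, keep {pkg_at(p2,gate)}, require {pkg_at(p3,hub), truck_at(t1,hub)}
    → {pkg_at(p2,gate), pkg_at(p3,hub), truck_at(t1,hub)}
  through step 3 (drive(t1,whs1,hub)): drop {truck_at(t1,hub)}, keep {pkg_at(p2,gate), pkg_at(p3,hub)}, require {truck_at(t1,whs1)}
    → {pkg_at(p2,gate), pkg_at(p3,hub), truck_at(t1,whs1)}
  through step 2 (drive(t1,gate,whs1)): drop {truck_at(t1,whs1)}, keep {pkg_at(p2,gate), pkg_at(p3,hub)}, require {truck_at(t1,gate)}
    → {pkg_at(p2,gate), pkg_at(p3,hub), truck_at(t1,gate)}
  through step 1 (unload(p2,t1,gate)): drop {pkg_at(p2,gate)}, keep {pkg_at(p3,hub), truck_at(t1,gate)}, require {in(p2,t1), truck_at(t1,gate)}
    → {in(p2,t1), pkg_at(p3,hub), truck_at(t1,gate)}

== RESULT ==
["in(p2,t1)", "pkg_at(p3,hub)", "truck_at(t1,gate)"]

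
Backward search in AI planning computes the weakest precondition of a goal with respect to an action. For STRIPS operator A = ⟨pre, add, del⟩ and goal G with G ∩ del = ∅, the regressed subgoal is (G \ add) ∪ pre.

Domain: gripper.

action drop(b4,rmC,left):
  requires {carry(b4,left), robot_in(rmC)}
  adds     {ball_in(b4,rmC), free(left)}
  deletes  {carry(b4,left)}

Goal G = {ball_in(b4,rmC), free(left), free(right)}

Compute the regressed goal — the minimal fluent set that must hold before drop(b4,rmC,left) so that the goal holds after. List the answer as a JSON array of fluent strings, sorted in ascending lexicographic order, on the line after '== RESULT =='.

Regress:
  G ∩ del = {}  (empty — regression defined)
  G \ add = {ball_in(b4,rmC), free(left), free(right)} \ {ball_in(b4,rmC), free(left)} = {free(right)}
  ∪ pre   = {free(right)} ∪ {carry(b4,left), robot_in(rmC)}
          = {carry(b4,left), free(right), robot_in(rmC)}

== RESULT ==
["carry(b4,left)", "free(right)", "robot_in(rmC)"]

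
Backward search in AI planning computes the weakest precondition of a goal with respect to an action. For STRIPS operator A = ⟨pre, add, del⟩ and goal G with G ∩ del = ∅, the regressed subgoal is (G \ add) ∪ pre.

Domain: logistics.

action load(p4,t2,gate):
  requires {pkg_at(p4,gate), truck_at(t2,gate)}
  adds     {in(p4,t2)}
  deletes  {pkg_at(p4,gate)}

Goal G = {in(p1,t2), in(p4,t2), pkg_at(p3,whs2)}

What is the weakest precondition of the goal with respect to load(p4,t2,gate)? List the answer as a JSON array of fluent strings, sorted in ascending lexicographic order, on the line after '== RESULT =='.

Compute (G \ add) ∪ pre:
  G ∩ del = {}  (empty — regression defined)
  G \ add = {in(p1,t2), in(p4,t2), pkg_at(p3,whs2)} \ {in(p4,t2)} = {in(p1,t2), pkg_at(p3,whs2)}
  ∪ pre   = {in(p1,t2), pkg_at(p3,whs2)} ∪ {pkg_at(p4,gate), truck_at(t2,gate)}
          = {in(p1,t2), pkg_at(p3,whs2), pkg_at(p4,gate), truck_at(t2,gate)}

== RESULT ==
["in(p1,t2)", "pkg_at(p3,whs2)", "pkg_at(p4,gate)", "truck_at(t2,gate)"]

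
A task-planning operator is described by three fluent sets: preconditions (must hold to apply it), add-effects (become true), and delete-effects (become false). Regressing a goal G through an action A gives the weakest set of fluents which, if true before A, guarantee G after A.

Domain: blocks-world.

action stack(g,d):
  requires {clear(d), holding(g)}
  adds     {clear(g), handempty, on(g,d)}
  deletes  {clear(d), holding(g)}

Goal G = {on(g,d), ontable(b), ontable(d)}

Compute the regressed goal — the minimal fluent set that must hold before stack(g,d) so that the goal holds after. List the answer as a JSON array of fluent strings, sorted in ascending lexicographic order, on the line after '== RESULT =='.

Regress:
  G ∩ del = {}  (empty — regression defined)
  G \ add = {on(g,d), ontable(b), ontable(d)} \ {clear(g), handempty, on(g,d)} = {ontable(b), ontable(d)}
  ∪ pre   = {ontable(b), ontable(d)} ∪ {clear(d), holding(g)}
          = {clear(d), holding(g), ontable(b), ontable(d)}

== RESULT ==
["clear(d)", "holding(g)", "ontable(b)", "ontable(d)"]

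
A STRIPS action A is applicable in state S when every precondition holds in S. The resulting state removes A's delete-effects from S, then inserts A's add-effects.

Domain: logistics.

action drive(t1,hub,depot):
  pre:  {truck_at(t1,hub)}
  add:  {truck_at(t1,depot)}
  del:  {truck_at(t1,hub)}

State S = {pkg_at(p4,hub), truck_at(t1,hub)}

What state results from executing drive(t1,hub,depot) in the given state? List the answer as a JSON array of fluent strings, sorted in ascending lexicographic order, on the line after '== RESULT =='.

Compute (S \ del) ∪ add:
  pre ⊆ S: {truck_at(t1,hub)} ⊆ S  — applicable
  S \ del = {pkg_at(p4,hub)}
  ∪ add   = {pkg_at(p4,hub), truck_at(t1,depot)}

== RESULT ==
["pkg_at(p4,hub)", "truck_at(t1,depot)"]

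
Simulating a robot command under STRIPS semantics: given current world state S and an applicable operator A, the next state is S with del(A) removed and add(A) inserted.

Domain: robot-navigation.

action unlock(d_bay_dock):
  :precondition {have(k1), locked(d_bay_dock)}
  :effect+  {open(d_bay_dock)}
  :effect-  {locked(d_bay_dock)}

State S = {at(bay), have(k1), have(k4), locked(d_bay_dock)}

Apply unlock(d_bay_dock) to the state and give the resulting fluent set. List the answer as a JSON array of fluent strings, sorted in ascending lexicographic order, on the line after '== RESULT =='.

Compute (S \ del) ∪ add:
  pre ⊆ S: {have(k1), locked(d_bay_dock)} ⊆ S  — applicable
  S \ del = {at(bay), have(k1), have(k4)}
  ∪ add   = {at(bay), have(k1), have(k4), open(d_bay_dock)}

== RESULT ==
["at(bay)", "have(k1)", "have(k4)", "open(d_bay_dock)"]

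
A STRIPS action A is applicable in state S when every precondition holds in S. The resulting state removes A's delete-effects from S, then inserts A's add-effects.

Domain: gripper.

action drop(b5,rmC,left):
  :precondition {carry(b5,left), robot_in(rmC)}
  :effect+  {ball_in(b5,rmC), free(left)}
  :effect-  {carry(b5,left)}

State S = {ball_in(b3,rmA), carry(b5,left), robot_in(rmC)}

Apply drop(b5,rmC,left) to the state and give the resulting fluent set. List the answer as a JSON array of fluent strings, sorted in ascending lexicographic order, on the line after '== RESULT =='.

Progress:
  pre ⊆ S: {carry(b5,left), robot_in(rmC)} ⊆ S  — applicable
  S \ del = {ball_in(b3,rmA), robot_in(rmC)}
  ∪ add   = {ball_in(b3,rmA), ball_in(b5,rmC), free(left), robot_in(rmC)}

== RESULT ==
["ball_in(b3,rmA)", "ball_in(b5,rmC)", "free(left)", "robot_in(rmC)"]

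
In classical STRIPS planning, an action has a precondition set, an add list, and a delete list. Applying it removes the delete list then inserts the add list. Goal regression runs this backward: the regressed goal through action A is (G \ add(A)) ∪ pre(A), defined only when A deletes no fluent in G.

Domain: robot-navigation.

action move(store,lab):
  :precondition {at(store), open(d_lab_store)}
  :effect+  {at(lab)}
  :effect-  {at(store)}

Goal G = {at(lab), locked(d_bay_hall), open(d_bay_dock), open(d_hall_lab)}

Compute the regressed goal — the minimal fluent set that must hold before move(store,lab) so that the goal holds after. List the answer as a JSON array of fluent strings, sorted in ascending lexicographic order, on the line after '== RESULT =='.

Compute (G \ add) ∪ pre:
  G ∩ del = {}  (empty — regression defined)
  G \ add = {at(lab), locked(d_bay_hall), open(d_bay_dock), open(d_hall_lab)} \ {at(lab)} = {locked(d_bay_hall), open(d_bay_dock), open(d_hall_lab)}
  ∪ pre   = {locked(d_bay_hall), open(d_bay_dock), open(d_hall_lab)} ∪ {at(store), open(d_lab_store)}
          = {at(store), locked(d_bay_hall), open(d_bay_dock), open(d_hall_lab), open(d_lab_store)}

== RESULT ==
["at(store)", "locked(d_bay_hall)", "open(d_bay_dock)", "open(d_hall_lab)", "open(d_lab_store)"]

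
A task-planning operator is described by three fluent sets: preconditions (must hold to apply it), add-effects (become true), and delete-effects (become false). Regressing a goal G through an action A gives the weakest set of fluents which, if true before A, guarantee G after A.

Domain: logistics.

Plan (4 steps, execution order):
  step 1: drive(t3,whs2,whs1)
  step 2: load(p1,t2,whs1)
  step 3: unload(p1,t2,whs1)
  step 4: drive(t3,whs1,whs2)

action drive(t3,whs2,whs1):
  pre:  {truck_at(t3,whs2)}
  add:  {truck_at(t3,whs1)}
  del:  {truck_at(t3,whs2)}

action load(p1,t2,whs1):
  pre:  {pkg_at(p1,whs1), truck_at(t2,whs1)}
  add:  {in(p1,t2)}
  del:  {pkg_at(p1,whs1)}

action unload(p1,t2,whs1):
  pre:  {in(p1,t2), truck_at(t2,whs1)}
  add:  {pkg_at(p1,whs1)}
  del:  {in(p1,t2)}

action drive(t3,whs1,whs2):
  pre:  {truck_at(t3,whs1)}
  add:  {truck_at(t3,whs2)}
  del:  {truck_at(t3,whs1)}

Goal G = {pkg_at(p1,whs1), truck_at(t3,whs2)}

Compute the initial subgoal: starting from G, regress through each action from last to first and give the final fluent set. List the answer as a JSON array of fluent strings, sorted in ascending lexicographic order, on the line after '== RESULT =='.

Regress step by step:
  through step 4 (drive(t3,whs1,whs2)): drop {truck_at(t3,whs2)}, keep {pkg_at(p1,whs1)}, require {truck_at(t3,whs1)}
    → {pkg_at(p1,whs1), truck_at(t3,whs1)}
  through step 3 (unload(p1,t2,whs1)): drop {pkg_at(p1,whs1)}, keep {truck_at(t3,whs1)}, require {in(p1,t2), truck_at(t2,whs1)}
    → {in(p1,t2), truck_at(t2,whs1), truck_at(t3,whs1)}
  through step 2 (load(p1,t2,whs1)): drop {in(p1,t2)}, keep {truck_at(t2,whs1), truck_at(t3,whs1)}, require {pkg_at(p1,whs1), truck_at(t2,whs1)}
    → {pkg_at(p1,whs1), truck_at(t2,whs1), truck_at(t3,whs1)}
  through step 1 (drive(t3,whs2,whs1)): drop {truck_at(t3,whs1)}, keep {pkg_at(p1,whs1), truck_at(t2,whs1)}, require {truck_at(t3,whs2)}
    → {pkg_at(p1,whs1), truck_at(t2,whs1), truck_at(t3,whs2)}

== RESULT ==
["pkg_at(p1,whs1)", "truck_at(t2,whs1)", "truck_at(t3,whs2)"]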